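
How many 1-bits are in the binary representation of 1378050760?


0b1010010001000110110001011001000 has 12 set bits

12


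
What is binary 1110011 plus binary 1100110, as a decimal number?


1110011 + 1100110 = 11011001 = 217

217


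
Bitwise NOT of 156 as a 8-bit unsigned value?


~0b10011100 = 0b1100011 = 99 (8-bit unsigned)

99


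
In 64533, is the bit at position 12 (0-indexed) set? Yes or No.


0b1111110000010101, bit 12 = 1. Yes

Yes


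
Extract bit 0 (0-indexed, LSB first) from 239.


0b11101111, position 0 = 1

1


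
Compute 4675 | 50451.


0b1001001000011 | 0b1100010100010011 = 0b1101011101010011 = 55123

55123


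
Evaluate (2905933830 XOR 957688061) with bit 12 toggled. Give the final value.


Step 1: 2905933830 ^ 957688061 = 2485133563
Step 2: 2485133563 ^ (1 << 12) = 2485133563 ^ 4096 = 2485137659

2485137659


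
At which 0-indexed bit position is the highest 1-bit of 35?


0b100011. Highest set bit at position 5

5


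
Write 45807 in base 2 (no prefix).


45807 = 1011001011101111 in binary

1011001011101111


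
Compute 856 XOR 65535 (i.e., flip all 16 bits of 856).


856 ^ 65535 = 64679

64679


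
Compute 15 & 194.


0b1111 & 0b11000010 = 0b10 = 2

2


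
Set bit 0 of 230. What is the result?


230 | (1 << 0) = 230 | 1 = 231

231


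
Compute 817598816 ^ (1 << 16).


817598816 ^ (1 << 16) = 817598816 ^ 65536 = 817533280

817533280


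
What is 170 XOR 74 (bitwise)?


0b10101010 ^ 0b1001010 = 0b11100000 = 224

224


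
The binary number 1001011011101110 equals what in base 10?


1001011011101110 in decimal = 38638

38638


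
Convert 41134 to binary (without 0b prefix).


41134 = 1010000010101110 in binary

1010000010101110


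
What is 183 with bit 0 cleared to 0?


183 & ~(1 << 0) = 182

182


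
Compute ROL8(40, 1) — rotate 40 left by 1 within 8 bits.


Rotate 0b101000 left by 1 (8-bit) = 0b1010000 = 80

80


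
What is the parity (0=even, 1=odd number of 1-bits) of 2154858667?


0b10000000011100001000100010101011 has 11 ones => parity 1

1


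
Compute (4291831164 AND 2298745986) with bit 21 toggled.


Step 1: 4291831164 & 2298745986 = 2298479616
Step 2: 2298479616 ^ (1 << 21) = 2298479616 ^ 2097152 = 2300576768

2300576768


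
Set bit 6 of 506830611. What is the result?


506830611 | (1 << 6) = 506830611 | 64 = 506830675

506830675


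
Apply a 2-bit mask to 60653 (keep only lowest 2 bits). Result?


60653 & 3 = 1

1


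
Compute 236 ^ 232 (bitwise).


0b11101100 ^ 0b11101000 = 0b100 = 4

4


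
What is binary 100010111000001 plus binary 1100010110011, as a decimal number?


100010111000001 + 1100010110011 = 101111001110100 = 24180

24180


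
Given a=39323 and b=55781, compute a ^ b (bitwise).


39323 ^ 55781 = 16510

16510


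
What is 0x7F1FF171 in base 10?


7F1FF171 hex = 2132799857 decimal

2132799857


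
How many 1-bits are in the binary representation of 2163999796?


0b10000000111111000000010000110100 has 11 set bits

11


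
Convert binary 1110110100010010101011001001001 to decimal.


1110110100010010101011001001001 in decimal = 1988712009

1988712009


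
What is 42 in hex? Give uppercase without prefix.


42 = 2A hex

2A


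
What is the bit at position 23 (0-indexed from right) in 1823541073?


0b1101100101100010000011101010001, position 23 = 1

1


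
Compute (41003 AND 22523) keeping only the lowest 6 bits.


Step 1: 41003 & 22523 = 43
Step 2: 43 & 63 = 43

43


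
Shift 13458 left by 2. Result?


0b11010010010010 << 2 = 0b1101001001001000 = 53832

53832


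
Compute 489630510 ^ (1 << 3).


489630510 ^ (1 << 3) = 489630510 ^ 8 = 489630502

489630502


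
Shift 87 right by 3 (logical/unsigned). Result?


0b1010111 >> 3 = 0b1010 = 10

10


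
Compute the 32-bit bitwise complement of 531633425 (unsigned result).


~0b11111101100000001010100010001 = 0b11100000010011111110101011101110 = 3763333870 (32-bit unsigned)

3763333870


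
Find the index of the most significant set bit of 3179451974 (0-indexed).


0b10111101100000101001011001000110. Highest set bit at position 31

31


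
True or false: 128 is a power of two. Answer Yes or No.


0b10000000. Only one bit set => Yes

Yes


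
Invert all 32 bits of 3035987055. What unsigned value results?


3035987055 ^ 4294967295 = 1258980240

1258980240


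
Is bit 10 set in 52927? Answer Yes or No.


0b1100111010111111, bit 10 = 1. Yes

Yes


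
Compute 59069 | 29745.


0b1110011010111101 | 0b111010000110001 = 0b1111011010111101 = 63165

63165


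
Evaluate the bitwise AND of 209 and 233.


0b11010001 & 0b11101001 = 0b11000001 = 193

193


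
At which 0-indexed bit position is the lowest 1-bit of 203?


0b11001011. Lowest set bit at position 0

0


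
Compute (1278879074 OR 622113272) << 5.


Step 1: 1278879074 | 622113272 = 1832826362
Step 2: 1832826362 << 5 = 58650443584

58650443584


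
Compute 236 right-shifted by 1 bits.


0b11101100 >> 1 = 0b1110110 = 118

118


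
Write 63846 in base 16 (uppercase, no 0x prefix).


63846 = F966 hex

F966


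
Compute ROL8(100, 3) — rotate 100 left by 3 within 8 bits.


Rotate 0b1100100 left by 3 (8-bit) = 0b100011 = 35

35


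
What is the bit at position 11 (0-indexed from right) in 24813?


0b110000011101101, position 11 = 0

0


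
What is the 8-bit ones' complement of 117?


117 ^ 255 = 138

138


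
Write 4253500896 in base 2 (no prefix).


4253500896 = 11111101100001110100010111100000 in binary

11111101100001110100010111100000


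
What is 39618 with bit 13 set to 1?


39618 | (1 << 13) = 39618 | 8192 = 47810

47810


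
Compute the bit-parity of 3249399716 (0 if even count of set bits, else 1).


0b11000001101011011110011110100100 has 17 ones => parity 1

1


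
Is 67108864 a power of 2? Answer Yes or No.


0b100000000000000000000000000. Only one bit set => Yes

Yes


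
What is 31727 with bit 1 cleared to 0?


31727 & ~(1 << 1) = 31725

31725


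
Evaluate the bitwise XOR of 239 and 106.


0b11101111 ^ 0b1101010 = 0b10000101 = 133

133


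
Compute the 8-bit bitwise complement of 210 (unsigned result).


~0b11010010 = 0b101101 = 45 (8-bit unsigned)

45


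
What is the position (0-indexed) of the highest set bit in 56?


0b111000. Highest set bit at position 5

5


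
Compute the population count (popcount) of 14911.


0b11101000111111 has 10 set bits

10


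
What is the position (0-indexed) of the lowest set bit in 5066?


0b1001111001010. Lowest set bit at position 1

1


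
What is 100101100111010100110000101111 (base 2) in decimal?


100101100111010100110000101111 in decimal = 631065647

631065647


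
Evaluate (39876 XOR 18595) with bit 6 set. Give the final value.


Step 1: 39876 ^ 18595 = 54119
Step 2: 54119 | (1 << 6) = 54119 | 64 = 54119

54119


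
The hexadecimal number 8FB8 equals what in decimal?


8FB8 hex = 36792 decimal

36792


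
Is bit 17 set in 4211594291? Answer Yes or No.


0b11111011000001111101010000110011, bit 17 = 1. Yes

Yes


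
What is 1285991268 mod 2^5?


1285991268 & 31 = 4

4


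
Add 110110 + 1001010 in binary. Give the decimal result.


110110 + 1001010 = 10000000 = 128

128


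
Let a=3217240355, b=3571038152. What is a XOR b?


3217240355 ^ 3571038152 = 1796900587

1796900587


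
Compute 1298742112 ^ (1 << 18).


1298742112 ^ (1 << 18) = 1298742112 ^ 262144 = 1299004256

1299004256


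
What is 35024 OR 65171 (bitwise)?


0b1000100011010000 | 0b1111111010010011 = 0b1111111011010011 = 65235

65235


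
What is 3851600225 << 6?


0b11100101100100101100000101100001 << 6 = 0b11100101100100101100000101100001000000 = 246502414400

246502414400


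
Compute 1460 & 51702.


0b10110110100 & 0b1100100111110110 = 0b110110100 = 436

436


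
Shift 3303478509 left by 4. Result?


0b11000100111001110001010011101101 << 4 = 0b110001001110011100010100111011010000 = 52855656144

52855656144


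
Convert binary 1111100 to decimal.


1111100 in decimal = 124

124


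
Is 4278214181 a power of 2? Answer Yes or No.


0b11111111000000000101111000100101. Multiple bits set => No

No


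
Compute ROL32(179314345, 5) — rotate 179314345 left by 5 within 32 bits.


Rotate 0b1010101100000001111010101001 left by 5 (32-bit) = 0b1010110000000111101010100100001 = 1443091745

1443091745


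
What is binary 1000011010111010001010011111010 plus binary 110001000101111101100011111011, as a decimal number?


1000011010111010001010011111010 + 110001000101111101100011111011 = 1110100011101001110110111110101 = 1953820149

1953820149


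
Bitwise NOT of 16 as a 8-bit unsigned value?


~0b10000 = 0b11101111 = 239 (8-bit unsigned)

239


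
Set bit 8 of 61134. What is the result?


61134 | (1 << 8) = 61134 | 256 = 61390

61390


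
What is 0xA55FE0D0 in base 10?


A55FE0D0 hex = 2774524112 decimal

2774524112


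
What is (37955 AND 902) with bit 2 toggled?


Step 1: 37955 & 902 = 2
Step 2: 2 ^ (1 << 2) = 2 ^ 4 = 6

6


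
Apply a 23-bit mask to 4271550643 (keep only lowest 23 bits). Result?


4271550643 & 8388607 = 1749171

1749171


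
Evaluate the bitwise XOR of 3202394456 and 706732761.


0b10111110111000001010100101011000 ^ 0b101010000111111110001011011001 = 0b10010100111111110100101110000001 = 2499758977

2499758977


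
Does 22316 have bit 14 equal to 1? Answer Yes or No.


0b101011100101100, bit 14 = 1. Yes

Yes


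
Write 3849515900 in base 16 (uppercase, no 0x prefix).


3849515900 = E572F37C hex

E572F37C


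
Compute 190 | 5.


0b10111110 | 0b101 = 0b10111111 = 191

191


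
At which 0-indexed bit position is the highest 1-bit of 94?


0b1011110. Highest set bit at position 6

6


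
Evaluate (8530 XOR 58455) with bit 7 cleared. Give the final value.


Step 1: 8530 ^ 58455 = 50437
Step 2: 50437 & ~(1 << 7) = 50437

50437


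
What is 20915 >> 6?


0b101000110110011 >> 6 = 0b101000110 = 326

326


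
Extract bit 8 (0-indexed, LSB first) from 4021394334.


0b11101111101100011001101110011110, position 8 = 1

1


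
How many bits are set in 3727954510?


0b11011110001101000001001001001110 has 15 set bits

15


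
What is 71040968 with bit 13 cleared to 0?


71040968 & ~(1 << 13) = 71032776

71032776


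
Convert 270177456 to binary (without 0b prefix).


270177456 = 10000000110101001010010110000 in binary

10000000110101001010010110000


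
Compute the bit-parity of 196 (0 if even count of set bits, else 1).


0b11000100 has 3 ones => parity 1

1


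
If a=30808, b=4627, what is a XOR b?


30808 ^ 4627 = 27211

27211


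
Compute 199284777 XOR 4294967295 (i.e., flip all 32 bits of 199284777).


199284777 ^ 4294967295 = 4095682518

4095682518


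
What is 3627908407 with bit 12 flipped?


3627908407 ^ (1 << 12) = 3627908407 ^ 4096 = 3627904311

3627904311


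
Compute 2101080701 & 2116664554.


0b1111101001110111111001001111101 & 0b1111110001010011011110011101010 = 0b1111100001010011011000001101000 = 2083106920

2083106920


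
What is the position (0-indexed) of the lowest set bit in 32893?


0b1000000001111101. Lowest set bit at position 0

0


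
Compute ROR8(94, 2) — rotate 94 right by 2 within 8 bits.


Rotate 0b1011110 right by 2 (8-bit) = 0b10010111 = 151

151


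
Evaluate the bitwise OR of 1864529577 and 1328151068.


0b1101111001000100111011010101001 | 0b1001111001010011111101000011100 = 0b1101111001010111111111010111101 = 1865154237

1865154237


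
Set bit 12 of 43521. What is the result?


43521 | (1 << 12) = 43521 | 4096 = 47617

47617


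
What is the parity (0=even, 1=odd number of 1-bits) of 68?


0b1000100 has 2 ones => parity 0

0


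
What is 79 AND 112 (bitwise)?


0b1001111 & 0b1110000 = 0b1000000 = 64

64


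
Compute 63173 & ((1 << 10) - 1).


63173 & 1023 = 709

709


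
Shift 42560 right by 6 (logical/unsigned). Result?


0b1010011001000000 >> 6 = 0b1010011001 = 665

665


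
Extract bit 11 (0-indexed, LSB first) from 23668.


0b101110001110100, position 11 = 1

1


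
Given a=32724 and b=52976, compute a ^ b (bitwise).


32724 ^ 52976 = 45348

45348


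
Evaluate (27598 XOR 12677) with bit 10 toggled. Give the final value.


Step 1: 27598 ^ 12677 = 23115
Step 2: 23115 ^ (1 << 10) = 23115 ^ 1024 = 24139

24139


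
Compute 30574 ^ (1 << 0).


30574 ^ (1 << 0) = 30574 ^ 1 = 30575

30575


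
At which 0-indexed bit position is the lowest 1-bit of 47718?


0b1011101001100110. Lowest set bit at position 1

1


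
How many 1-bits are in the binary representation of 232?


0b11101000 has 4 set bits

4


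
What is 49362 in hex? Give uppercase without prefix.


49362 = C0D2 hex

C0D2


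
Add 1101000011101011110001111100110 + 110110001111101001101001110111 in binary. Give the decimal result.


1101000011101011110001111100110 + 110110001111101001101001110111 = 10011110101101000111111001011101 = 2662628957

2662628957


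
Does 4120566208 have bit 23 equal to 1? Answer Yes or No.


0b11110101100110101101100111000000, bit 23 = 1. Yes

Yes


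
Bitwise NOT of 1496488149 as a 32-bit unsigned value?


~0b1011001001100101001100011010101 = 0b10100110110011010110011100101010 = 2798479146 (32-bit unsigned)

2798479146


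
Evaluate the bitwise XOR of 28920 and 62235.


0b111000011111000 ^ 0b1111001100011011 = 0b1000001111100011 = 33763

33763


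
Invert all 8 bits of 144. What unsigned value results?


144 ^ 255 = 111

111


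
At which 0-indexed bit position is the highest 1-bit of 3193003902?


0b10111110010100010101111101111110. Highest set bit at position 31

31


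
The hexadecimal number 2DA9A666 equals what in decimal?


2DA9A666 hex = 766092902 decimal

766092902


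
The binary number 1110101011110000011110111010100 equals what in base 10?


1110101011110000011110111010100 in decimal = 1970814420

1970814420


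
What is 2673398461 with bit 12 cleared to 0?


2673398461 & ~(1 << 12) = 2673394365

2673394365


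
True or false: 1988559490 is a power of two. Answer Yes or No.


0b1110110100001110000001010000010. Multiple bits set => No

No


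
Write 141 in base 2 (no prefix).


141 = 10001101 in binary

10001101


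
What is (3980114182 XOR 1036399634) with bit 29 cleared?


Step 1: 3980114182 ^ 1036399634 = 3506277652
Step 2: 3506277652 & ~(1 << 29) = 3506277652

3506277652


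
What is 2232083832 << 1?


0b10000101000010101110010101111000 << 1 = 0b100001010000101011100101011110000 = 4464167664

4464167664


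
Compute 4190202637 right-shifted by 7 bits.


0b11111001110000010110101100001101 >> 7 = 0b1111100111000001011010110 = 32735958

32735958


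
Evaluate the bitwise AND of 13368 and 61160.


0b11010000111000 & 0b1110111011101000 = 0b10010000101000 = 9256

9256


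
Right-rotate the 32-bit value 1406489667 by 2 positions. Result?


Rotate 0b1010011110101010101010001000011 right by 2 (32-bit) = 0b11010100111101010101010100010000 = 3572847888

3572847888


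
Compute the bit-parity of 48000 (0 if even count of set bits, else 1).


0b1011101110000000 has 7 ones => parity 1

1


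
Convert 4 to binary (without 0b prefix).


4 = 100 in binary

100


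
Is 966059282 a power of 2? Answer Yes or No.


0b111001100101001110010100010010. Multiple bits set => No

No


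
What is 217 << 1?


0b11011001 << 1 = 0b110110010 = 434

434


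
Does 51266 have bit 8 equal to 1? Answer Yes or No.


0b1100100001000010, bit 8 = 0. No

No


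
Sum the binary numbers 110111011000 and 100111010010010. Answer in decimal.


110111011000 + 100111010010010 = 101110001101010 = 23658

23658


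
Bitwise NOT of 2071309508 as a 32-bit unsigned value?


~0b1111011011101011010110011000100 = 0b10000100100010100101001100111011 = 2223657787 (32-bit unsigned)

2223657787


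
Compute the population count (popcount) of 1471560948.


0b1010111101101100011110011110100 has 19 set bits

19


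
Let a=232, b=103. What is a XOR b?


232 ^ 103 = 143

143


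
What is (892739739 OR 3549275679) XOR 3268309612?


Step 1: 892739739 | 3549275679 = 4156532383
Step 2: 4156532383 ^ 3268309612 = 896652531

896652531


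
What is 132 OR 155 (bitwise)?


0b10000100 | 0b10011011 = 0b10011111 = 159

159


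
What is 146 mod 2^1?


146 & 1 = 0

0


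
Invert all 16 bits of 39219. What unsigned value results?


39219 ^ 65535 = 26316

26316


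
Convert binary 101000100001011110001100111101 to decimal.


101000100001011110001100111101 in decimal = 679863101

679863101


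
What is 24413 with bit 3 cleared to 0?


24413 & ~(1 << 3) = 24405

24405


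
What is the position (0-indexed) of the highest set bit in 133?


0b10000101. Highest set bit at position 7

7


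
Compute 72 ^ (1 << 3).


72 ^ (1 << 3) = 72 ^ 8 = 64

64


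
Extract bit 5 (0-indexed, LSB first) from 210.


0b11010010, position 5 = 0

0


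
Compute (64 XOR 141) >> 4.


Step 1: 64 ^ 141 = 205
Step 2: 205 >> 4 = 12

12


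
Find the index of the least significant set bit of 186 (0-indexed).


0b10111010. Lowest set bit at position 1

1


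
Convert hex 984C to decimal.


984C hex = 38988 decimal

38988


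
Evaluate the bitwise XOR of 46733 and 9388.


0b1011011010001101 ^ 0b10010010101100 = 0b1001001000100001 = 37409

37409


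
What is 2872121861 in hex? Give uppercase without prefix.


2872121861 = AB311A05 hex

AB311A05


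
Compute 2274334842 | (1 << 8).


2274334842 | (1 << 8) = 2274334842 | 256 = 2274335098

2274335098


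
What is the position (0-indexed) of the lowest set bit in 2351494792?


0b10001100001010001111011010001000. Lowest set bit at position 3

3


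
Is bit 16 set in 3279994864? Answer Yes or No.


0b11000011100000001011111111110000, bit 16 = 0. No

No


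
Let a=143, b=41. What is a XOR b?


143 ^ 41 = 166

166


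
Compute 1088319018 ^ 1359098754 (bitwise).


0b1000000110111100110111000101010 ^ 0b1010001000000100011001110000010 = 0b10001110111000101110110101000 = 299654568

299654568


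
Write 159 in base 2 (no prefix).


159 = 10011111 in binary

10011111


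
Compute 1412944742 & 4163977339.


0b1010100001101111101001101100110 & 0b11111000001100010100000001111011 = 0b1010000001100010100000001100010 = 1345405026

1345405026


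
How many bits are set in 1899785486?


0b1110001001111000110110100001110 has 16 set bits

16


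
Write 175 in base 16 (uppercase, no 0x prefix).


175 = AF hex

AF


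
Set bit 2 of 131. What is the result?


131 | (1 << 2) = 131 | 4 = 135

135


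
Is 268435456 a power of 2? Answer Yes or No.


0b10000000000000000000000000000. Only one bit set => Yes

Yes


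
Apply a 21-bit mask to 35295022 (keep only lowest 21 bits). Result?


35295022 & 2097151 = 1740590

1740590


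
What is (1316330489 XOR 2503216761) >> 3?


Step 1: 1316330489 ^ 2503216761 = 3678508416
Step 2: 3678508416 >> 3 = 459813552

459813552


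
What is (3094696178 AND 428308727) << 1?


Step 1: 3094696178 & 428308727 = 403001586
Step 2: 403001586 << 1 = 806003172

806003172


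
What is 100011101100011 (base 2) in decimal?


100011101100011 in decimal = 18275

18275


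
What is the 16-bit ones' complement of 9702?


9702 ^ 65535 = 55833

55833


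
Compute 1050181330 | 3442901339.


0b111110100110000111111011010010 | 0b11001101001101101000000101011011 = 0b11111111101111101111111111011011 = 4290707419

4290707419


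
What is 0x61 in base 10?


61 hex = 97 decimal

97


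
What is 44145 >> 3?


0b1010110001110001 >> 3 = 0b1010110001110 = 5518

5518


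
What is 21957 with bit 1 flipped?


21957 ^ (1 << 1) = 21957 ^ 2 = 21959

21959


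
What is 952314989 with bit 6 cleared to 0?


952314989 & ~(1 << 6) = 952314925

952314925


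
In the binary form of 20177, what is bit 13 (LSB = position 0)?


0b100111011010001, position 13 = 0

0


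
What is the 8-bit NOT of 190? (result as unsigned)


~0b10111110 = 0b1000001 = 65 (8-bit unsigned)

65


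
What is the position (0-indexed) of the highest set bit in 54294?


0b1101010000010110. Highest set bit at position 15

15


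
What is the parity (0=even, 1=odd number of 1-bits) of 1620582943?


0b1100000100110000010001000011111 has 12 ones => parity 0

0


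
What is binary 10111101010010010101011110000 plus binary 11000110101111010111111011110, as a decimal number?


10111101010010010101011110000 + 11000110101111010111111011110 = 110000100000001101101011001110 = 813750990

813750990


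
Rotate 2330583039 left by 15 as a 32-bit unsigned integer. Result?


Rotate 0b10001010111010011101111111111111 left by 15 (32-bit) = 0b11101111111111111100010101110100 = 4026516852

4026516852


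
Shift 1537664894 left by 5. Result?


0b1011011101001101110011101111110 << 5 = 0b101101110100110111001110111111000000 = 49205276608

49205276608


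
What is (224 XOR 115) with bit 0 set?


Step 1: 224 ^ 115 = 147
Step 2: 147 | (1 << 0) = 147 | 1 = 147

147


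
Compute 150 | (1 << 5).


150 | (1 << 5) = 150 | 32 = 182

182


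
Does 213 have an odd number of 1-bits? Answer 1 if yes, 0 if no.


0b11010101 has 5 ones => parity 1

1


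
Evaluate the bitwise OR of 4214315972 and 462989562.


0b11111011001100010101101111000100 | 0b11011100110001010100011111010 = 0b11111011101110011111101111111110 = 4223269886

4223269886


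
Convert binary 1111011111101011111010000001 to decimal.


1111011111101011111010000001 in decimal = 259964545

259964545


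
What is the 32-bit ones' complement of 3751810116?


3751810116 ^ 4294967295 = 543157179

543157179


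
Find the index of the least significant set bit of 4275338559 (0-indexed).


0b11111110110101000111110100111111. Lowest set bit at position 0

0


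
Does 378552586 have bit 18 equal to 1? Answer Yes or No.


0b10110100100000100000100001010, bit 18 = 0. No

No


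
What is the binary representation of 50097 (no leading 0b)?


50097 = 1100001110110001 in binary

1100001110110001


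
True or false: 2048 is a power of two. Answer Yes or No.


0b100000000000. Only one bit set => Yes

Yes


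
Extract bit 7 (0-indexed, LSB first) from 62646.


0b1111010010110110, position 7 = 1

1


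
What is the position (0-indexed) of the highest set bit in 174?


0b10101110. Highest set bit at position 7

7


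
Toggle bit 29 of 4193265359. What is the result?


4193265359 ^ (1 << 29) = 4193265359 ^ 536870912 = 3656394447

3656394447


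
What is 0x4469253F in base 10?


4469253F hex = 1147741503 decimal

1147741503


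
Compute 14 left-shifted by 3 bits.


0b1110 << 3 = 0b1110000 = 112

112


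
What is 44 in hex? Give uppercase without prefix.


44 = 2C hex

2C


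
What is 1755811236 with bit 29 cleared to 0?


1755811236 & ~(1 << 29) = 1218940324

1218940324


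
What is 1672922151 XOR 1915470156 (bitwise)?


0b1100011101101101100010000100111 ^ 0b1110010001010111100000101001100 = 0b10001100111010000010101101011 = 295503211

295503211


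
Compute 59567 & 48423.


0b1110100010101111 & 0b1011110100100111 = 0b1010100000100111 = 43047

43047


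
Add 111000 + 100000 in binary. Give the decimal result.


111000 + 100000 = 1011000 = 88

88


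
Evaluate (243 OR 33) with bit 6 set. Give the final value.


Step 1: 243 | 33 = 243
Step 2: 243 | (1 << 6) = 243 | 64 = 243

243


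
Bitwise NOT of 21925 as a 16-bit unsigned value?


~0b101010110100101 = 0b1010101001011010 = 43610 (16-bit unsigned)

43610


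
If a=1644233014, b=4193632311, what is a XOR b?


1644233014 ^ 4193632311 = 2616508673

2616508673


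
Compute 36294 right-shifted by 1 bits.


0b1000110111000110 >> 1 = 0b100011011100011 = 18147

18147


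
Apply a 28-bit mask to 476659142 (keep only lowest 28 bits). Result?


476659142 & 268435455 = 208223686

208223686


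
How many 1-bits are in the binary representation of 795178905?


0b101111011001010111011110011001 has 19 set bits

19


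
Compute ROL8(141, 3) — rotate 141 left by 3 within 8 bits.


Rotate 0b10001101 left by 3 (8-bit) = 0b1101100 = 108

108


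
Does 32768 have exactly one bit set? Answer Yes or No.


0b1000000000000000. Only one bit set => Yes

Yes


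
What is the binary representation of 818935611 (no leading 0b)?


818935611 = 110000110011111111011100111011 in binary

110000110011111111011100111011


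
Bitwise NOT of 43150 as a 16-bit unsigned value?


~0b1010100010001110 = 0b101011101110001 = 22385 (16-bit unsigned)

22385


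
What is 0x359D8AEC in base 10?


359D8AEC hex = 899517164 decimal

899517164


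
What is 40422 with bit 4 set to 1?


40422 | (1 << 4) = 40422 | 16 = 40438

40438


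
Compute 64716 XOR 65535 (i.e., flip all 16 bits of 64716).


64716 ^ 65535 = 819

819


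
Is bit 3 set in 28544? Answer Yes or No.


0b110111110000000, bit 3 = 0. No

No


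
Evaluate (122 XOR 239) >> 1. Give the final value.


Step 1: 122 ^ 239 = 149
Step 2: 149 >> 1 = 74

74


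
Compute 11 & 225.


0b1011 & 0b11100001 = 0b1 = 1

1


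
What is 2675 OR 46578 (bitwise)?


0b101001110011 | 0b1011010111110010 = 0b1011111111110011 = 49139

49139


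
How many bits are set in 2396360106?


0b10001110110101011000110110101010 has 17 set bits

17


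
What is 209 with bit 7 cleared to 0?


209 & ~(1 << 7) = 81

81


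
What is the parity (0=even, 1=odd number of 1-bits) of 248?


0b11111000 has 5 ones => parity 1

1


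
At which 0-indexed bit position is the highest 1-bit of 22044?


0b101011000011100. Highest set bit at position 14

14


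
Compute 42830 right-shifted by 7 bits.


0b1010011101001110 >> 7 = 0b101001110 = 334

334


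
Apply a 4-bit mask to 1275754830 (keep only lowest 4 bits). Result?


1275754830 & 15 = 14

14


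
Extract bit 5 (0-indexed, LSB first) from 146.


0b10010010, position 5 = 0

0


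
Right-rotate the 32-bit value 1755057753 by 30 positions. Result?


Rotate 0b1101000100111000000111001011001 right by 30 (32-bit) = 0b10100010011100000011100101100101 = 2725263717

2725263717


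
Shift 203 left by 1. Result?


0b11001011 << 1 = 0b110010110 = 406

406


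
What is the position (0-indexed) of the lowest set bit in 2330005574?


0b10001010111000010001000001000110. Lowest set bit at position 1

1


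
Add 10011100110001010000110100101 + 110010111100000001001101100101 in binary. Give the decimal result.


10011100110001010000110100101 + 110010111100000001001101100101 = 1000110100010001011010100001010 = 1183364362

1183364362


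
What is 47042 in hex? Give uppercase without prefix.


47042 = B7C2 hex

B7C2


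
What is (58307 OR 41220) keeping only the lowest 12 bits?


Step 1: 58307 | 41220 = 58311
Step 2: 58311 & 4095 = 967

967


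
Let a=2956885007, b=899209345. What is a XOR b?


2956885007 ^ 899209345 = 2242290830

2242290830


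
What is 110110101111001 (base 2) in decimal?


110110101111001 in decimal = 28025

28025


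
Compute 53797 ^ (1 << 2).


53797 ^ (1 << 2) = 53797 ^ 4 = 53793

53793


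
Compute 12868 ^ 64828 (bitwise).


0b11001001000100 ^ 0b1111110100111100 = 0b1100111101111000 = 53112

53112


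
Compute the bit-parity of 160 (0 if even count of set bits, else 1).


0b10100000 has 2 ones => parity 0

0


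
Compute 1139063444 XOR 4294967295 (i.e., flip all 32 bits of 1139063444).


1139063444 ^ 4294967295 = 3155903851

3155903851


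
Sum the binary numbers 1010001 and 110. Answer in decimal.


1010001 + 110 = 1010111 = 87

87


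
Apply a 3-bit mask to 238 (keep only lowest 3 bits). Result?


238 & 7 = 6

6


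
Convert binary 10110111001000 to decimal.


10110111001000 in decimal = 11720

11720


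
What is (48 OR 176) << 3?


Step 1: 48 | 176 = 176
Step 2: 176 << 3 = 1408

1408


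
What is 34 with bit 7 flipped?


34 ^ (1 << 7) = 34 ^ 128 = 162

162


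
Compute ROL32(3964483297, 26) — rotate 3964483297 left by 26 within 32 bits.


Rotate 0b11101100010011010011011011100001 left by 26 (32-bit) = 0b10000111101100010011010011011011 = 2276537563

2276537563


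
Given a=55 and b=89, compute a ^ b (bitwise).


55 ^ 89 = 110

110


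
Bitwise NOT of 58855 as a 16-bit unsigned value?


~0b1110010111100111 = 0b1101000011000 = 6680 (16-bit unsigned)

6680


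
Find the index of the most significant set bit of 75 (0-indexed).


0b1001011. Highest set bit at position 6

6


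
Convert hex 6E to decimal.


6E hex = 110 decimal

110


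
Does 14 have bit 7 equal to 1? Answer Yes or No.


0b1110, bit 7 = 0. No

No


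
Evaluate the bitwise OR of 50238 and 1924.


0b1100010000111110 | 0b11110000100 = 0b1100011110111110 = 51134

51134


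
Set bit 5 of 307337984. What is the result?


307337984 | (1 << 5) = 307337984 | 32 = 307338016

307338016


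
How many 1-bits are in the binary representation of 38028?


0b1001010010001100 has 6 set bits

6


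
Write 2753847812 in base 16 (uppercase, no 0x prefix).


2753847812 = A4246204 hex

A4246204


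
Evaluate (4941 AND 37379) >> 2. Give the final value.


Step 1: 4941 & 37379 = 4609
Step 2: 4609 >> 2 = 1152

1152


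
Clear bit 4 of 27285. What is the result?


27285 & ~(1 << 4) = 27269

27269


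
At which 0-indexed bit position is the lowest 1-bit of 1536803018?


0b1011011100110011100000011001010. Lowest set bit at position 1

1


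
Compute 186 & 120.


0b10111010 & 0b1111000 = 0b111000 = 56

56


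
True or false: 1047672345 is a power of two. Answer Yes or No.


0b111110011100100011011000011001. Multiple bits set => No

No


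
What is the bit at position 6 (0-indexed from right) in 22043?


0b101011000011011, position 6 = 0

0


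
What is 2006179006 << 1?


0b1110111100100111101110010111110 << 1 = 0b11101111001001111011100101111100 = 4012358012

4012358012


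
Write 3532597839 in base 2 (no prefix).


3532597839 = 11010010100011110010101001001111 in binary

11010010100011110010101001001111


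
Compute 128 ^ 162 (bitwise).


0b10000000 ^ 0b10100010 = 0b100010 = 34

34


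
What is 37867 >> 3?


0b1001001111101011 >> 3 = 0b1001001111101 = 4733

4733


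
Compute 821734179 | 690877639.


0b110000111110101010101100100011 | 0b101001001011011111010011000111 = 0b111001111111111111111111100111 = 973078503

973078503


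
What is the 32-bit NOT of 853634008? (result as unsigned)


~0b110010111000010110101111011000 = 0b11001101000111101001010000100111 = 3441333287 (32-bit unsigned)

3441333287


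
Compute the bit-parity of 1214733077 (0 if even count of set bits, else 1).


0b1001000011001110101101100010101 has 15 ones => parity 1

1


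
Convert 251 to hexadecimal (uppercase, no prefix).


251 = FB hex

FB


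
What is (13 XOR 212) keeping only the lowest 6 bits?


Step 1: 13 ^ 212 = 217
Step 2: 217 & 63 = 25

25


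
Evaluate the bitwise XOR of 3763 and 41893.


0b111010110011 ^ 0b1010001110100101 = 0b1010110100010110 = 44310

44310


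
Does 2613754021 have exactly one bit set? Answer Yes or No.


0b10011011110010101011100010100101. Multiple bits set => No

No


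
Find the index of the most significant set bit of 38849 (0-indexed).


0b1001011111000001. Highest set bit at position 15

15


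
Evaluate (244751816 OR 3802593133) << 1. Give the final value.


Step 1: 244751816 | 3802593133 = 4004970477
Step 2: 4004970477 << 1 = 8009940954

8009940954


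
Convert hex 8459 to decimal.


8459 hex = 33881 decimal

33881


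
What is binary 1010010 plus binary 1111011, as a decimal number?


1010010 + 1111011 = 11001101 = 205

205


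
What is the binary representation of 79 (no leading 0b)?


79 = 1001111 in binary

1001111


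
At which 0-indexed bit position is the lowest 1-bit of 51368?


0b1100100010101000. Lowest set bit at position 3

3


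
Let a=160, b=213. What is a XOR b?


160 ^ 213 = 117

117


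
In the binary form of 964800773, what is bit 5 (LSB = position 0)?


0b111001100000011011000100000101, position 5 = 0

0


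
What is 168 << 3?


0b10101000 << 3 = 0b10101000000 = 1344

1344


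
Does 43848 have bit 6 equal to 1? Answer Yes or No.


0b1010101101001000, bit 6 = 1. Yes

Yes


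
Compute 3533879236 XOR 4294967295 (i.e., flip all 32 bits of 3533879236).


3533879236 ^ 4294967295 = 761088059

761088059


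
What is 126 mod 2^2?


126 & 3 = 2

2


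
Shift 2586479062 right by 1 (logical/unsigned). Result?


0b10011010001010101000100111010110 >> 1 = 0b1001101000101010100010011101011 = 1293239531

1293239531


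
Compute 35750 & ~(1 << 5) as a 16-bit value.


35750 & ~(1 << 5) = 35718

35718


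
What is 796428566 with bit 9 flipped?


796428566 ^ (1 << 9) = 796428566 ^ 512 = 796429078

796429078


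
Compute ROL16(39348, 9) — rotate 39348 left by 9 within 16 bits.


Rotate 0b1001100110110100 left by 9 (16-bit) = 0b110100100110011 = 26931

26931


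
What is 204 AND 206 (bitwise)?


0b11001100 & 0b11001110 = 0b11001100 = 204

204


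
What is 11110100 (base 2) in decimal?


11110100 in decimal = 244

244


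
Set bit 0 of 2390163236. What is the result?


2390163236 | (1 << 0) = 2390163236 | 1 = 2390163237

2390163237


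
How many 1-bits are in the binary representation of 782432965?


0b101110101000101111101011000101 has 17 set bits

17


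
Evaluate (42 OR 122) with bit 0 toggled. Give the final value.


Step 1: 42 | 122 = 122
Step 2: 122 ^ (1 << 0) = 122 ^ 1 = 123

123


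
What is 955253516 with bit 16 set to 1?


955253516 | (1 << 16) = 955253516 | 65536 = 955319052

955319052


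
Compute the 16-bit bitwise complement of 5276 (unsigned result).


~0b1010010011100 = 0b1110101101100011 = 60259 (16-bit unsigned)

60259


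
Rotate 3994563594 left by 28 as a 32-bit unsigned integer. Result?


Rotate 0b11101110000110000011010000001010 left by 28 (32-bit) = 0b10101110111000011000001101000000 = 2934014784

2934014784


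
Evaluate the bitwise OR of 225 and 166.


0b11100001 | 0b10100110 = 0b11100111 = 231

231


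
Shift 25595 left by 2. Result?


0b110001111111011 << 2 = 0b11000111111101100 = 102380

102380


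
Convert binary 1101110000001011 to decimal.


1101110000001011 in decimal = 56331

56331


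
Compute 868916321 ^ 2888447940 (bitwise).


0b110011110010101001110001100001 ^ 0b10101100001010100011011111000100 = 0b10011111111000001010101110100101 = 2682301349

2682301349


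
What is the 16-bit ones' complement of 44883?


44883 ^ 65535 = 20652

20652


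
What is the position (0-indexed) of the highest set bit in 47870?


0b1011101011111110. Highest set bit at position 15

15


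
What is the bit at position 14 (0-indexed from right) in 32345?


0b111111001011001, position 14 = 1

1


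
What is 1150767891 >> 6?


0b1000100100101110101001100010011 >> 6 = 0b1000100100101110101001100 = 17980748

17980748


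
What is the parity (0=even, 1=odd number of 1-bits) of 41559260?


0b10011110100010010011011100 has 13 ones => parity 1

1


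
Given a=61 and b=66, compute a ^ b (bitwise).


61 ^ 66 = 127

127


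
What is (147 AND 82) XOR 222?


Step 1: 147 & 82 = 18
Step 2: 18 ^ 222 = 204

204


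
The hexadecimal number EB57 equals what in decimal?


EB57 hex = 60247 decimal

60247


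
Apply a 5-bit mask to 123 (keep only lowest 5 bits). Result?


123 & 31 = 27

27


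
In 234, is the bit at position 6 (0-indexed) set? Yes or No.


0b11101010, bit 6 = 1. Yes

Yes


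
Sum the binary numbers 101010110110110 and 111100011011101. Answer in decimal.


101010110110110 + 111100011011101 = 1100111010010011 = 52883

52883


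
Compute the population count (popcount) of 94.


0b1011110 has 5 set bits

5


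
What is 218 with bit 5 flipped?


218 ^ (1 << 5) = 218 ^ 32 = 250

250


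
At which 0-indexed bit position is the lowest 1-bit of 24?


0b11000. Lowest set bit at position 3

3


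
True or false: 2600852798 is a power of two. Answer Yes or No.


0b10011011000001011101110100111110. Multiple bits set => No

No


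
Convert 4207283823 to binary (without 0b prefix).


4207283823 = 11111010110001100000111001101111 in binary

11111010110001100000111001101111


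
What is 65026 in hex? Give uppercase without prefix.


65026 = FE02 hex

FE02


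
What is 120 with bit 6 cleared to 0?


120 & ~(1 << 6) = 56

56


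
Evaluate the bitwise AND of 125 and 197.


0b1111101 & 0b11000101 = 0b1000101 = 69

69


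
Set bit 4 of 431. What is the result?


431 | (1 << 4) = 431 | 16 = 447

447


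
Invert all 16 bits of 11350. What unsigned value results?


11350 ^ 65535 = 54185

54185


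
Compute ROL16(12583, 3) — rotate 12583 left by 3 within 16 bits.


Rotate 0b11000100100111 left by 3 (16-bit) = 0b1000100100111001 = 35129

35129


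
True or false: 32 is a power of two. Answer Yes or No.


0b100000. Only one bit set => Yes

Yes


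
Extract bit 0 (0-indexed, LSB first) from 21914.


0b101010110011010, position 0 = 0

0


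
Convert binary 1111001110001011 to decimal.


1111001110001011 in decimal = 62347

62347


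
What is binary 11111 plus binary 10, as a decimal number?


11111 + 10 = 100001 = 33

33


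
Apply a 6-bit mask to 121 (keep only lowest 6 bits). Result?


121 & 63 = 57

57


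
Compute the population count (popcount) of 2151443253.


0b10000000001111000110101100110101 has 14 set bits

14


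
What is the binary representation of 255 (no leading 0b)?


255 = 11111111 in binary

11111111


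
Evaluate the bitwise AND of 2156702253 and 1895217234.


0b10000000100011001010101000101101 & 0b1110000111101101011100001010010 = 0b100001001010100000000000 = 8693760

8693760


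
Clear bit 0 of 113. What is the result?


113 & ~(1 << 0) = 112

112


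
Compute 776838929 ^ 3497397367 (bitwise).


0b101110010011011001111100010001 ^ 0b11010000011101100000110001110111 = 0b11111110001110111001001101100110 = 4265317222

4265317222


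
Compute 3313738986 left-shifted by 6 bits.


0b11000101100000111010010011101010 << 6 = 0b11000101100000111010010011101010000000 = 212079295104

212079295104
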